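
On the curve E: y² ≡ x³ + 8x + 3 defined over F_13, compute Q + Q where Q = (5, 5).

(0, 4)

tangent at (5, 5): λ = (3·5² + 8)/(2·5) ≡ 5/10. 10⁻¹ ≡ 4 (mod 13) since 10·4 = 40 ≡ 1, so λ ≡ 5·4 ≡ 7.
  x = λ² - 5 - 5 = 49 - 10 ≡ 0; y = λ·(5 - 0) - 5 ≡ 4. → (0, 4)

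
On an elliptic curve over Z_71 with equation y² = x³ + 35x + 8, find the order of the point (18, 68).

3

2P: tangent at (18, 68): λ = (3·18² + 35)/(2·68) ≡ 13/65. 65⁻¹ ≡ 59 (mod 71), so λ ≡ 13·59 ≡ 57.
  x = λ² - 18 - 18 = 3249 - 36 ≡ 18; y = λ·(18 - 18) - 68 ≡ 3. → (18, 3)
3P: (18, 3) + (18, 68): same x and y₁ ≡ -y₂, so the sum is O.
3P = O, so the order is 3.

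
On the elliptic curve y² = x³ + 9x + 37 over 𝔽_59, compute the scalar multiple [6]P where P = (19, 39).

Double-and-add on 6 = (110)₂. Start with P = (19, 39) for the leading 1-bit.
double: tangent at (19, 39): λ = (3·19² + 9)/(2·39) ≡ 30/19. 19⁻¹ ≡ 28 (mod 59), so λ ≡ 30·28 ≡ 14.
  x = λ² - 19 - 19 = 196 - 38 ≡ 40; y = λ·(19 - 40) - 39 ≡ 21. → (40, 21)
add P: (40, 21) + (19, 39). λ = (39 - 21)/(19 - 40) ≡ 18/38 mod 59. 38⁻¹ ≡ 14 (mod 59), so λ ≡ 16.
  x = λ² - 40 - 19 = 256 - 59 ≡ 20; y = λ·(40 - 20) - 21 ≡ 4. → (20, 4)
double: tangent at (20, 4): λ = (3·20² + 9)/(2·4) ≡ 29/8. 8⁻¹ ≡ 37 (mod 59), so λ ≡ 29·37 ≡ 11.
  x = λ² - 20 - 20 = 121 - 40 ≡ 22; y = λ·(20 - 22) - 4 ≡ 33. → (22, 33)

(22, 33)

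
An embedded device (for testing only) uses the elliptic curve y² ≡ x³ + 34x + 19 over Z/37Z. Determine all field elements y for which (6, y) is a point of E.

none

x³ + 34x + 19 = 439 ≡ 32 (mod 37).
32 is a non-residue mod 37; no y exists.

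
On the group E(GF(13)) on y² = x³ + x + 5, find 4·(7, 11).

(10, 1)

Write G = (7, 11).
Double-and-add on 4 = (100)₂. Start with G = (7, 11) for the leading 1-bit.
double: tangent at (7, 11): λ = (3·7² + 1)/(2·11) ≡ 5/9. 9⁻¹ ≡ 3 (mod 13) since 9·3 = 27 ≡ 1, so λ ≡ 5·3 ≡ 2.
  x = λ² - 7 - 7 = 4 - 14 ≡ 3; y = λ·(7 - 3) - 11 ≡ 10. → (3, 10)
double: tangent at (3, 10): λ = (3·3² + 1)/(2·10) ≡ 2/7. 7⁻¹ ≡ 2 (mod 13) since 7·2 = 14 ≡ 1, so λ ≡ 2·2 ≡ 4.
  x = λ² - 3 - 3 = 16 - 6 ≡ 10; y = λ·(3 - 10) - 10 ≡ 1. → (10, 1)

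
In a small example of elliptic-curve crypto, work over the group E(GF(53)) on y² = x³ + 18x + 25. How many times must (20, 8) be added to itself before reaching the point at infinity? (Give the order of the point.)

11

2P: tangent at (20, 8): λ = (3·20² + 18)/(2·8) ≡ 52/16. 16⁻¹ ≡ 10 (mod 53), so λ ≡ 52·10 ≡ 43.
  x = λ² - 20 - 20 = 1849 - 40 ≡ 7; y = λ·(20 - 7) - 8 ≡ 21. → (7, 21)
3P: (7, 21) + (20, 8). λ = (8 - 21)/(20 - 7) ≡ 40/13 mod 53. 13⁻¹ ≡ 49 (mod 53) since 13·49 = 637 ≡ 1, so λ ≡ 52.
  x = λ² - 7 - 20 = 2704 - 27 ≡ 27; y = λ·(7 - 27) - 21 ≡ 52. → (27, 52)
4P: (27, 52) + (20, 8). λ = (8 - 52)/(20 - 27) ≡ 9/46 mod 53. 46⁻¹ ≡ 15 (mod 53), so λ ≡ 29.
  x = λ² - 27 - 20 = 841 - 47 ≡ 52; y = λ·(27 - 52) - 52 ≡ 18. → (52, 18)
5P: (52, 18) + (20, 8). λ = (8 - 18)/(20 - 52) ≡ 43/21 mod 53. 21⁻¹ ≡ 48 (mod 53), so λ ≡ 50.
  x = λ² - 52 - 20 = 2500 - 72 ≡ 43; y = λ·(52 - 43) - 18 ≡ 8. → (43, 8)
6P: (43, 8) + (20, 8). λ = (8 - 8)/(20 - 43) ≡ 0/30 mod 53. 30⁻¹ ≡ 23 (mod 53), so λ ≡ 0.
  x = λ² - 43 - 20 = 0 - 63 ≡ 43; y = λ·(43 - 43) - 8 ≡ 45. → (43, 45)
7P: (43, 45) + (20, 8). λ = (8 - 45)/(20 - 43) ≡ 16/30 mod 53. 30⁻¹ ≡ 23 (mod 53), so λ ≡ 50.
  x = λ² - 43 - 20 = 2500 - 63 ≡ 52; y = λ·(43 - 52) - 45 ≡ 35. → (52, 35)
8P: (52, 35) + (20, 8). λ = (8 - 35)/(20 - 52) ≡ 26/21 mod 53. 21⁻¹ ≡ 48 (mod 53), so λ ≡ 29.
  x = λ² - 52 - 20 = 841 - 72 ≡ 27; y = λ·(52 - 27) - 35 ≡ 1. → (27, 1)
9P: (27, 1) + (20, 8). λ = (8 - 1)/(20 - 27) ≡ 7/46 mod 53. 46⁻¹ ≡ 15 (mod 53) since 46·15 = 690 ≡ 1, so λ ≡ 52.
  x = λ² - 27 - 20 = 2704 - 47 ≡ 7; y = λ·(27 - 7) - 1 ≡ 32. → (7, 32)
10P: (7, 32) + (20, 8). λ = (8 - 32)/(20 - 7) ≡ 29/13 mod 53. 13⁻¹ ≡ 49 (mod 53) since 13·49 = 637 ≡ 1, so λ ≡ 43.
  x = λ² - 7 - 20 = 1849 - 27 ≡ 20; y = λ·(7 - 20) - 32 ≡ 45. → (20, 45)
11P: (20, 45) + (20, 8): same x and y₁ ≡ -y₂, so the sum is the point at infinity.
11P = the point at infinity, so the order is 11.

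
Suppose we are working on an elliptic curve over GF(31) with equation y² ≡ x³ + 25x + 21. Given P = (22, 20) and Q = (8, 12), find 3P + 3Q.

(15, 19)

First 3P:
Repeated addition: build up to 3P.
2P: tangent at (22, 20): λ = (3·22² + 25)/(2·20) ≡ 20/9. 9⁻¹ ≡ 7 (mod 31), so λ ≡ 20·7 ≡ 16.
  x = λ² - 22 - 22 = 256 - 44 ≡ 26; y = λ·(22 - 26) - 20 ≡ 9. → (26, 9)
3P: (26, 9) + (22, 20). λ = (20 - 9)/(22 - 26) ≡ 11/27 mod 31. 27⁻¹ ≡ 23 (mod 31), so λ ≡ 5.
  x = λ² - 26 - 22 = 25 - 48 ≡ 8; y = λ·(26 - 8) - 9 ≡ 19. → (8, 19)
3P = (8, 19).
Next 3Q:
Repeated addition: build up to 3Q.
2Q: tangent at (8, 12): λ = (3·8² + 25)/(2·12) ≡ 0/24. 24⁻¹ ≡ 22 (mod 31) since 24·22 = 528 ≡ 1, so λ ≡ 0·22 ≡ 0.
  x = λ² - 8 - 8 = 0 - 16 ≡ 15; y = λ·(8 - 15) - 12 ≡ 19. → (15, 19)
3Q: (15, 19) + (8, 12). λ = (12 - 19)/(8 - 15) ≡ 24/24 mod 31. 24⁻¹ ≡ 22 (mod 31) since 24·22 = 528 ≡ 1, so λ ≡ 1.
  x = λ² - 15 - 8 = 1 - 23 ≡ 9; y = λ·(15 - 9) - 19 ≡ 18. → (9, 18)
3Q = (9, 18).
Finally 3P + 3Q:
(8, 19) + (9, 18). λ = (18 - 19)/(9 - 8) ≡ 30/1 mod 31. 1⁻¹ ≡ 1 (mod 31), so λ ≡ 30.
  x = λ² - 8 - 9 = 900 - 17 ≡ 15; y = λ·(8 - 15) - 19 ≡ 19. → (15, 19)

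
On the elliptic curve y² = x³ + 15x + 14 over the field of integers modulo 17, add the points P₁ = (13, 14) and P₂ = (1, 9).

(13, 14) + (1, 9). λ = (9 - 14)/(1 - 13) ≡ 12/5 mod 17. 5⁻¹ ≡ 7 (mod 17), so λ ≡ 16.
  x = λ² - 13 - 1 = 256 - 14 ≡ 4; y = λ·(13 - 4) - 14 ≡ 11. → (4, 11)

(4, 11)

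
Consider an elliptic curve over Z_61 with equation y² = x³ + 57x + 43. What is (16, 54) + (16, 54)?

(28, 17)

tangent at (16, 54): λ = (3·16² + 57)/(2·54) ≡ 32/47. 47⁻¹ ≡ 13 (mod 61), so λ ≡ 32·13 ≡ 50.
  x = λ² - 16 - 16 = 2500 - 32 ≡ 28; y = λ·(16 - 28) - 54 ≡ 17. → (28, 17)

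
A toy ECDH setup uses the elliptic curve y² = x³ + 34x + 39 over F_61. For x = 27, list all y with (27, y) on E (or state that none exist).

x³ + 34x + 39 = 20640 ≡ 22 (mod 61).
Square roots of 22 mod 61: 12 and 49 (since 12² = 144 ≡ 22).

12, 49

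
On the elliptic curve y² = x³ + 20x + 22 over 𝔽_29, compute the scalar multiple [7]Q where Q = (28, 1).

Repeated addition: build up to 7Q.
2Q: tangent at (28, 1): λ = (3·28² + 20)/(2·1) ≡ 23/2. 2⁻¹ ≡ 15 (mod 29) since 2·15 = 30 ≡ 1, so λ ≡ 23·15 ≡ 26.
  x = λ² - 28 - 28 = 676 - 56 ≡ 11; y = λ·(28 - 11) - 1 ≡ 6. → (11, 6)
3Q: (11, 6) + (28, 1). λ = (1 - 6)/(28 - 11) ≡ 24/17 mod 29. 17⁻¹ ≡ 12 (mod 29) since 17·12 = 204 ≡ 1, so λ ≡ 27.
  x = λ² - 11 - 28 = 729 - 39 ≡ 23; y = λ·(11 - 23) - 6 ≡ 18. → (23, 18)
4Q: (23, 18) + (28, 1). λ = (1 - 18)/(28 - 23) ≡ 12/5 mod 29. 5⁻¹ ≡ 6 (mod 29), so λ ≡ 14.
  x = λ² - 23 - 28 = 196 - 51 ≡ 0; y = λ·(23 - 0) - 18 ≡ 14. → (0, 14)
5Q: (0, 14) + (28, 1). λ = (1 - 14)/(28 - 0) ≡ 16/28 mod 29. 28⁻¹ ≡ 28 (mod 29), so λ ≡ 13.
  x = λ² - 0 - 28 = 169 - 28 ≡ 25; y = λ·(0 - 25) - 14 ≡ 9. → (25, 9)
6Q: (25, 9) + (28, 1). λ = (1 - 9)/(28 - 25) ≡ 21/3 mod 29. 3⁻¹ ≡ 10 (mod 29) since 3·10 = 30 ≡ 1, so λ ≡ 7.
  x = λ² - 25 - 28 = 49 - 53 ≡ 25; y = λ·(25 - 25) - 9 ≡ 20. → (25, 20)
7Q: (25, 20) + (28, 1). λ = (1 - 20)/(28 - 25) ≡ 10/3 mod 29. 3⁻¹ ≡ 10 (mod 29) since 3·10 = 30 ≡ 1, so λ ≡ 13.
  x = λ² - 25 - 28 = 169 - 53 ≡ 0; y = λ·(25 - 0) - 20 ≡ 15. → (0, 15)

(0, 15)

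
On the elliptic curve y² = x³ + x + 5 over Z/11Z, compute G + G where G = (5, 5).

tangent at (5, 5): λ = (3·5² + 1)/(2·5) ≡ 10/10. 10⁻¹ ≡ 10 (mod 11), so λ ≡ 10·10 ≡ 1.
  x = λ² - 5 - 5 = 1 - 10 ≡ 2; y = λ·(5 - 2) - 5 ≡ 9. → (2, 9)

(2, 9)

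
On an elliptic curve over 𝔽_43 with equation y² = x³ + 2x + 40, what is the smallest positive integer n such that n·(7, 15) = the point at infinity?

2P: tangent at (7, 15): λ = (3·7² + 2)/(2·15) ≡ 20/30. 30⁻¹ ≡ 33 (mod 43), so λ ≡ 20·33 ≡ 15.
  x = λ² - 7 - 7 = 225 - 14 ≡ 39; y = λ·(7 - 39) - 15 ≡ 21. → (39, 21)
3P: (39, 21) + (7, 15). λ = (15 - 21)/(7 - 39) ≡ 37/11 mod 43. 11⁻¹ ≡ 4 (mod 43), so λ ≡ 19.
  x = λ² - 39 - 7 = 361 - 46 ≡ 14; y = λ·(39 - 14) - 21 ≡ 24. → (14, 24)
4P: (14, 24) + (7, 15). λ = (15 - 24)/(7 - 14) ≡ 34/36 mod 43. 36⁻¹ ≡ 6 (mod 43), so λ ≡ 32.
  x = λ² - 14 - 7 = 1024 - 21 ≡ 14; y = λ·(14 - 14) - 24 ≡ 19. → (14, 19)
5P: (14, 19) + (7, 15). λ = (15 - 19)/(7 - 14) ≡ 39/36 mod 43. 36⁻¹ ≡ 6 (mod 43) since 36·6 = 216 ≡ 1, so λ ≡ 19.
  x = λ² - 14 - 7 = 361 - 21 ≡ 39; y = λ·(14 - 39) - 19 ≡ 22. → (39, 22)
6P: (39, 22) + (7, 15). λ = (15 - 22)/(7 - 39) ≡ 36/11 mod 43. 11⁻¹ ≡ 4 (mod 43), so λ ≡ 15.
  x = λ² - 39 - 7 = 225 - 46 ≡ 7; y = λ·(39 - 7) - 22 ≡ 28. → (7, 28)
7P: (7, 28) + (7, 15): same x and y₁ ≡ -y₂, so the sum is the point at infinity.
7P = the point at infinity, so the order is 7.

7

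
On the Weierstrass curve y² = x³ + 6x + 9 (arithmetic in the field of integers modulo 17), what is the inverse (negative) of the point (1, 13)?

(1, 4)

-(1, 13) = (1, -13 mod 17) = (1, 4).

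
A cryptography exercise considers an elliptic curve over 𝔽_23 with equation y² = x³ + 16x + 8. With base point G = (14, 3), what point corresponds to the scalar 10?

(10, 15)

Double-and-add on 10 = (1010)₂. Start with G = (14, 3) for the leading 1-bit.
double: tangent at (14, 3): λ = (3·14² + 16)/(2·3) ≡ 6/6. 6⁻¹ ≡ 4 (mod 23) since 6·4 = 24 ≡ 1, so λ ≡ 6·4 ≡ 1.
  x = λ² - 14 - 14 = 1 - 28 ≡ 19; y = λ·(14 - 19) - 3 ≡ 15. → (19, 15)
double: tangent at (19, 15): λ = (3·19² + 16)/(2·15) ≡ 18/7. 7⁻¹ ≡ 10 (mod 23), so λ ≡ 18·10 ≡ 19.
  x = λ² - 19 - 19 = 361 - 38 ≡ 1; y = λ·(19 - 1) - 15 ≡ 5. → (1, 5)
add G: (1, 5) + (14, 3). λ = (3 - 5)/(14 - 1) ≡ 21/13 mod 23. 13⁻¹ ≡ 16 (mod 23), so λ ≡ 14.
  x = λ² - 1 - 14 = 196 - 15 ≡ 20; y = λ·(1 - 20) - 5 ≡ 5. → (20, 5)
double: tangent at (20, 5): λ = (3·20² + 16)/(2·5) ≡ 20/10. 10⁻¹ ≡ 7 (mod 23) since 10·7 = 70 ≡ 1, so λ ≡ 20·7 ≡ 2.
  x = λ² - 20 - 20 = 4 - 40 ≡ 10; y = λ·(20 - 10) - 5 ≡ 15. → (10, 15)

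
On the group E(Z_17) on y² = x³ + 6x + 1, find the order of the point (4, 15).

11

2P: tangent at (4, 15): λ = (3·4² + 6)/(2·15) ≡ 3/13. 13⁻¹ ≡ 4 (mod 17), so λ ≡ 3·4 ≡ 12.
  x = λ² - 4 - 4 = 144 - 8 ≡ 0; y = λ·(4 - 0) - 15 ≡ 16. → (0, 16)
3P: (0, 16) + (4, 15). λ = (15 - 16)/(4 - 0) ≡ 16/4 mod 17. 4⁻¹ ≡ 13 (mod 17), so λ ≡ 4.
  x = λ² - 0 - 4 = 16 - 4 ≡ 12; y = λ·(0 - 12) - 16 ≡ 4. → (12, 4)
4P: (12, 4) + (4, 15). λ = (15 - 4)/(4 - 12) ≡ 11/9 mod 17. 9⁻¹ ≡ 2 (mod 17), so λ ≡ 5.
  x = λ² - 12 - 4 = 25 - 16 ≡ 9; y = λ·(12 - 9) - 4 ≡ 11. → (9, 11)
5P: (9, 11) + (4, 15). λ = (15 - 11)/(4 - 9) ≡ 4/12 mod 17. 12⁻¹ ≡ 10 (mod 17), so λ ≡ 6.
  x = λ² - 9 - 4 = 36 - 13 ≡ 6; y = λ·(9 - 6) - 11 ≡ 7. → (6, 7)
6P: (6, 7) + (4, 15). λ = (15 - 7)/(4 - 6) ≡ 8/15 mod 17. 15⁻¹ ≡ 8 (mod 17), so λ ≡ 13.
  x = λ² - 6 - 4 = 169 - 10 ≡ 6; y = λ·(6 - 6) - 7 ≡ 10. → (6, 10)
7P: (6, 10) + (4, 15). λ = (15 - 10)/(4 - 6) ≡ 5/15 mod 17. 15⁻¹ ≡ 8 (mod 17), so λ ≡ 6.
  x = λ² - 6 - 4 = 36 - 10 ≡ 9; y = λ·(6 - 9) - 10 ≡ 6. → (9, 6)
8P: (9, 6) + (4, 15). λ = (15 - 6)/(4 - 9) ≡ 9/12 mod 17. 12⁻¹ ≡ 10 (mod 17), so λ ≡ 5.
  x = λ² - 9 - 4 = 25 - 13 ≡ 12; y = λ·(9 - 12) - 6 ≡ 13. → (12, 13)
9P: (12, 13) + (4, 15). λ = (15 - 13)/(4 - 12) ≡ 2/9 mod 17. 9⁻¹ ≡ 2 (mod 17) since 9·2 = 18 ≡ 1, so λ ≡ 4.
  x = λ² - 12 - 4 = 16 - 16 ≡ 0; y = λ·(12 - 0) - 13 ≡ 1. → (0, 1)
10P: (0, 1) + (4, 15). λ = (15 - 1)/(4 - 0) ≡ 14/4 mod 17. 4⁻¹ ≡ 13 (mod 17), so λ ≡ 12.
  x = λ² - 0 - 4 = 144 - 4 ≡ 4; y = λ·(0 - 4) - 1 ≡ 2. → (4, 2)
11P: (4, 2) + (4, 15): same x and y₁ ≡ -y₂, so the sum is O.
11P = O, so the order is 11.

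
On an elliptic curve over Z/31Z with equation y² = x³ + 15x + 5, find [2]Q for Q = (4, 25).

(6, 1)

tangent at (4, 25): λ = (3·4² + 15)/(2·25) ≡ 1/19. 19⁻¹ ≡ 18 (mod 31) since 19·18 = 342 ≡ 1, so λ ≡ 1·18 ≡ 18.
  x = λ² - 4 - 4 = 324 - 8 ≡ 6; y = λ·(4 - 6) - 25 ≡ 1. → (6, 1)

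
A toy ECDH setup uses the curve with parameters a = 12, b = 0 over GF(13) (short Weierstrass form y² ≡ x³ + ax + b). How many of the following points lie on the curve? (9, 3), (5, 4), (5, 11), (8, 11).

1

(9, 3): 3² ≡ 9, rhs ≡ 5 → off.
(5, 4): 4² ≡ 3, rhs ≡ 3 → on.
(5, 11): 11² ≡ 4, rhs ≡ 3 → off.
(8, 11): 11² ≡ 4, rhs ≡ 10 → off.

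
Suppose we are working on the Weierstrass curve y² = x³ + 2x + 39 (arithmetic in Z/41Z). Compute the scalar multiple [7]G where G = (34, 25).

Double-and-add on 7 = (111)₂. Start with G = (34, 25) for the leading 1-bit.
double: tangent at (34, 25): λ = (3·34² + 2)/(2·25) ≡ 26/9. 9⁻¹ ≡ 32 (mod 41), so λ ≡ 26·32 ≡ 12.
  x = λ² - 34 - 34 = 144 - 68 ≡ 35; y = λ·(34 - 35) - 25 ≡ 4. → (35, 4)
add G: (35, 4) + (34, 25). λ = (25 - 4)/(34 - 35) ≡ 21/40 mod 41. 40⁻¹ ≡ 40 (mod 41), so λ ≡ 20.
  x = λ² - 35 - 34 = 400 - 69 ≡ 3; y = λ·(35 - 3) - 4 ≡ 21. → (3, 21)
double: tangent at (3, 21): λ = (3·3² + 2)/(2·21) ≡ 29/1. 1⁻¹ ≡ 1 (mod 41) since 1·1 = 1 ≡ 1, so λ ≡ 29·1 ≡ 29.
  x = λ² - 3 - 3 = 841 - 6 ≡ 15; y = λ·(3 - 15) - 21 ≡ 0. → (15, 0)
add G: (15, 0) + (34, 25). λ = (25 - 0)/(34 - 15) ≡ 25/19 mod 41. 19⁻¹ ≡ 13 (mod 41), so λ ≡ 38.
  x = λ² - 15 - 34 = 1444 - 49 ≡ 1; y = λ·(15 - 1) - 0 ≡ 40. → (1, 40)

(1, 40)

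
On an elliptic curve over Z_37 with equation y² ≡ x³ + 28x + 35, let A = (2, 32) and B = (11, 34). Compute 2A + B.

(24, 8)

First 2A:
Repeated addition: build up to 2A.
2A: tangent at (2, 32): λ = (3·2² + 28)/(2·32) ≡ 3/27. 27⁻¹ ≡ 11 (mod 37), so λ ≡ 3·11 ≡ 33.
  x = λ² - 2 - 2 = 1089 - 4 ≡ 12; y = λ·(2 - 12) - 32 ≡ 8. → (12, 8)
2A = (12, 8).
Finally 2A + B:
(12, 8) + (11, 34). λ = (34 - 8)/(11 - 12) ≡ 26/36 mod 37. 36⁻¹ ≡ 36 (mod 37), so λ ≡ 11.
  x = λ² - 12 - 11 = 121 - 23 ≡ 24; y = λ·(12 - 24) - 8 ≡ 8. → (24, 8)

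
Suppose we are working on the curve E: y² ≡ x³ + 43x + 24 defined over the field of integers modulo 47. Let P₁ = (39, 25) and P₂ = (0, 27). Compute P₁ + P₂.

(11, 29)

(39, 25) + (0, 27). λ = (27 - 25)/(0 - 39) ≡ 2/8 mod 47. 8⁻¹ ≡ 6 (mod 47) since 8·6 = 48 ≡ 1, so λ ≡ 12.
  x = λ² - 39 - 0 = 144 - 39 ≡ 11; y = λ·(39 - 11) - 25 ≡ 29. → (11, 29)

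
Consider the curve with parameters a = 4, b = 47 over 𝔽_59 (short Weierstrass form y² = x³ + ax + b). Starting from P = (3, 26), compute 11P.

(19, 43)

Double-and-add on 11 = (1011)₂. Start with P = (3, 26) for the leading 1-bit.
double: tangent at (3, 26): λ = (3·3² + 4)/(2·26) ≡ 31/52. 52⁻¹ ≡ 42 (mod 59), so λ ≡ 31·42 ≡ 4.
  x = λ² - 3 - 3 = 16 - 6 ≡ 10; y = λ·(3 - 10) - 26 ≡ 5. → (10, 5)
double: tangent at (10, 5): λ = (3·10² + 4)/(2·5) ≡ 9/10. 10⁻¹ ≡ 6 (mod 59) since 10·6 = 60 ≡ 1, so λ ≡ 9·6 ≡ 54.
  x = λ² - 10 - 10 = 2916 - 20 ≡ 5; y = λ·(10 - 5) - 5 ≡ 29. → (5, 29)
add P: (5, 29) + (3, 26). λ = (26 - 29)/(3 - 5) ≡ 56/57 mod 59. 57⁻¹ ≡ 29 (mod 59), so λ ≡ 31.
  x = λ² - 5 - 3 = 961 - 8 ≡ 9; y = λ·(5 - 9) - 29 ≡ 24. → (9, 24)
double: tangent at (9, 24): λ = (3·9² + 4)/(2·24) ≡ 11/48. 48⁻¹ ≡ 16 (mod 59), so λ ≡ 11·16 ≡ 58.
  x = λ² - 9 - 9 = 3364 - 18 ≡ 42; y = λ·(9 - 42) - 24 ≡ 9. → (42, 9)
add P: (42, 9) + (3, 26). λ = (26 - 9)/(3 - 42) ≡ 17/20 mod 59. 20⁻¹ ≡ 3 (mod 59) since 20·3 = 60 ≡ 1, so λ ≡ 51.
  x = λ² - 42 - 3 = 2601 - 45 ≡ 19; y = λ·(42 - 19) - 9 ≡ 43. → (19, 43)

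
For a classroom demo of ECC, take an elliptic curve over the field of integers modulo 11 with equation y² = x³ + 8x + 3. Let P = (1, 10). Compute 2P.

(9, 1)

tangent at (1, 10): λ = (3·1² + 8)/(2·10) ≡ 0/9. 9⁻¹ ≡ 5 (mod 11), so λ ≡ 0·5 ≡ 0.
  x = λ² - 1 - 1 = 0 - 2 ≡ 9; y = λ·(1 - 9) - 10 ≡ 1. → (9, 1)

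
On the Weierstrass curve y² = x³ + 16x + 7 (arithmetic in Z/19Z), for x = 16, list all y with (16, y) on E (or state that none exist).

x³ + 16x + 7 = 4359 ≡ 8 (mod 19).
8 is a non-residue mod 19; no y exists.

none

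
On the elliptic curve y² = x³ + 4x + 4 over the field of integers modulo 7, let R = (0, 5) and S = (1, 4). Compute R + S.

(0, 2)

(0, 5) + (1, 4). λ = (4 - 5)/(1 - 0) ≡ 6/1 mod 7. 1⁻¹ ≡ 1 (mod 7), so λ ≡ 6.
  x = λ² - 0 - 1 = 36 - 1 ≡ 0; y = λ·(0 - 0) - 5 ≡ 2. → (0, 2)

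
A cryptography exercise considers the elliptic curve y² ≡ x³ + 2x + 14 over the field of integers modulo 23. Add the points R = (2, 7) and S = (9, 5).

(2, 7) + (9, 5). λ = (5 - 7)/(9 - 2) ≡ 21/7 mod 23. 7⁻¹ ≡ 10 (mod 23) since 7·10 = 70 ≡ 1, so λ ≡ 3.
  x = λ² - 2 - 9 = 9 - 11 ≡ 21; y = λ·(2 - 21) - 7 ≡ 5. → (21, 5)

(21, 5)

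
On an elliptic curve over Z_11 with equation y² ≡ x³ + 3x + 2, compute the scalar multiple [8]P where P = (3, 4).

(7, 6)

Repeated addition: build up to 8P.
2P: tangent at (3, 4): λ = (3·3² + 3)/(2·4) ≡ 8/8. 8⁻¹ ≡ 7 (mod 11), so λ ≡ 8·7 ≡ 1.
  x = λ² - 3 - 3 = 1 - 6 ≡ 6; y = λ·(3 - 6) - 4 ≡ 4. → (6, 4)
3P: (6, 4) + (3, 4). λ = (4 - 4)/(3 - 6) ≡ 0/8 mod 11. 8⁻¹ ≡ 7 (mod 11) since 8·7 = 56 ≡ 1, so λ ≡ 0.
  x = λ² - 6 - 3 = 0 - 9 ≡ 2; y = λ·(6 - 2) - 4 ≡ 7. → (2, 7)
4P: (2, 7) + (3, 4). λ = (4 - 7)/(3 - 2) ≡ 8/1 mod 11. 1⁻¹ ≡ 1 (mod 11) since 1·1 = 1 ≡ 1, so λ ≡ 8.
  x = λ² - 2 - 3 = 64 - 5 ≡ 4; y = λ·(2 - 4) - 7 ≡ 10. → (4, 10)
5P: (4, 10) + (3, 4). λ = (4 - 10)/(3 - 4) ≡ 5/10 mod 11. 10⁻¹ ≡ 10 (mod 11) since 10·10 = 100 ≡ 1, so λ ≡ 6.
  x = λ² - 4 - 3 = 36 - 7 ≡ 7; y = λ·(4 - 7) - 10 ≡ 5. → (7, 5)
6P: (7, 5) + (3, 4). λ = (4 - 5)/(3 - 7) ≡ 10/7 mod 11. 7⁻¹ ≡ 8 (mod 11), so λ ≡ 3.
  x = λ² - 7 - 3 = 9 - 10 ≡ 10; y = λ·(7 - 10) - 5 ≡ 8. → (10, 8)
7P: (10, 8) + (3, 4). λ = (4 - 8)/(3 - 10) ≡ 7/4 mod 11. 4⁻¹ ≡ 3 (mod 11), so λ ≡ 10.
  x = λ² - 10 - 3 = 100 - 13 ≡ 10; y = λ·(10 - 10) - 8 ≡ 3. → (10, 3)
8P: (10, 3) + (3, 4). λ = (4 - 3)/(3 - 10) ≡ 1/4 mod 11. 4⁻¹ ≡ 3 (mod 11), so λ ≡ 3.
  x = λ² - 10 - 3 = 9 - 13 ≡ 7; y = λ·(10 - 7) - 3 ≡ 6. → (7, 6)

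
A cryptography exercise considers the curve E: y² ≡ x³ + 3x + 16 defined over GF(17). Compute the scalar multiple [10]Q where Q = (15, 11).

Repeated addition: build up to 10Q.
2Q: tangent at (15, 11): λ = (3·15² + 3)/(2·11) ≡ 15/5. 5⁻¹ ≡ 7 (mod 17) since 5·7 = 35 ≡ 1, so λ ≡ 15·7 ≡ 3.
  x = λ² - 15 - 15 = 9 - 30 ≡ 13; y = λ·(15 - 13) - 11 ≡ 12. → (13, 12)
3Q: (13, 12) + (15, 11). λ = (11 - 12)/(15 - 13) ≡ 16/2 mod 17. 2⁻¹ ≡ 9 (mod 17), so λ ≡ 8.
  x = λ² - 13 - 15 = 64 - 28 ≡ 2; y = λ·(13 - 2) - 12 ≡ 8. → (2, 8)
4Q: (2, 8) + (15, 11). λ = (11 - 8)/(15 - 2) ≡ 3/13 mod 17. 13⁻¹ ≡ 4 (mod 17), so λ ≡ 12.
  x = λ² - 2 - 15 = 144 - 17 ≡ 8; y = λ·(2 - 8) - 8 ≡ 5. → (8, 5)
5Q: (8, 5) + (15, 11). λ = (11 - 5)/(15 - 8) ≡ 6/7 mod 17. 7⁻¹ ≡ 5 (mod 17), so λ ≡ 13.
  x = λ² - 8 - 15 = 169 - 23 ≡ 10; y = λ·(8 - 10) - 5 ≡ 3. → (10, 3)
6Q: (10, 3) + (15, 11). λ = (11 - 3)/(15 - 10) ≡ 8/5 mod 17. 5⁻¹ ≡ 7 (mod 17), so λ ≡ 5.
  x = λ² - 10 - 15 = 25 - 25 ≡ 0; y = λ·(10 - 0) - 3 ≡ 13. → (0, 13)
7Q: (0, 13) + (15, 11). λ = (11 - 13)/(15 - 0) ≡ 15/15 mod 17. 15⁻¹ ≡ 8 (mod 17), so λ ≡ 1.
  x = λ² - 0 - 15 = 1 - 15 ≡ 3; y = λ·(0 - 3) - 13 ≡ 1. → (3, 1)
8Q: (3, 1) + (15, 11). λ = (11 - 1)/(15 - 3) ≡ 10/12 mod 17. 12⁻¹ ≡ 10 (mod 17) since 12·10 = 120 ≡ 1, so λ ≡ 15.
  x = λ² - 3 - 15 = 225 - 18 ≡ 3; y = λ·(3 - 3) - 1 ≡ 16. → (3, 16)
9Q: (3, 16) + (15, 11). λ = (11 - 16)/(15 - 3) ≡ 12/12 mod 17. 12⁻¹ ≡ 10 (mod 17) since 12·10 = 120 ≡ 1, so λ ≡ 1.
  x = λ² - 3 - 15 = 1 - 18 ≡ 0; y = λ·(3 - 0) - 16 ≡ 4. → (0, 4)
10Q: (0, 4) + (15, 11). λ = (11 - 4)/(15 - 0) ≡ 7/15 mod 17. 15⁻¹ ≡ 8 (mod 17), so λ ≡ 5.
  x = λ² - 0 - 15 = 25 - 15 ≡ 10; y = λ·(0 - 10) - 4 ≡ 14. → (10, 14)

(10, 14)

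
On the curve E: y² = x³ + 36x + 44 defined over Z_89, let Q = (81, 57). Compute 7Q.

(82, 28)

Repeated addition: build up to 7Q.
2Q: tangent at (81, 57): λ = (3·81² + 36)/(2·57) ≡ 50/25. 25⁻¹ ≡ 57 (mod 89) since 25·57 = 1425 ≡ 1, so λ ≡ 50·57 ≡ 2.
  x = λ² - 81 - 81 = 4 - 162 ≡ 20; y = λ·(81 - 20) - 57 ≡ 65. → (20, 65)
3Q: (20, 65) + (81, 57). λ = (57 - 65)/(81 - 20) ≡ 81/61 mod 89. 61⁻¹ ≡ 54 (mod 89) since 61·54 = 3294 ≡ 1, so λ ≡ 13.
  x = λ² - 20 - 81 = 169 - 101 ≡ 68; y = λ·(20 - 68) - 65 ≡ 23. → (68, 23)
4Q: (68, 23) + (81, 57). λ = (57 - 23)/(81 - 68) ≡ 34/13 mod 89. 13⁻¹ ≡ 48 (mod 89), so λ ≡ 30.
  x = λ² - 68 - 81 = 900 - 149 ≡ 39; y = λ·(68 - 39) - 23 ≡ 46. → (39, 46)
5Q: (39, 46) + (81, 57). λ = (57 - 46)/(81 - 39) ≡ 11/42 mod 89. 42⁻¹ ≡ 53 (mod 89) since 42·53 = 2226 ≡ 1, so λ ≡ 49.
  x = λ² - 39 - 81 = 2401 - 120 ≡ 56; y = λ·(39 - 56) - 46 ≡ 11. → (56, 11)
6Q: (56, 11) + (81, 57). λ = (57 - 11)/(81 - 56) ≡ 46/25 mod 89. 25⁻¹ ≡ 57 (mod 89) since 25·57 = 1425 ≡ 1, so λ ≡ 41.
  x = λ² - 56 - 81 = 1681 - 137 ≡ 31; y = λ·(56 - 31) - 11 ≡ 35. → (31, 35)
7Q: (31, 35) + (81, 57). λ = (57 - 35)/(81 - 31) ≡ 22/50 mod 89. 50⁻¹ ≡ 73 (mod 89) since 50·73 = 3650 ≡ 1, so λ ≡ 4.
  x = λ² - 31 - 81 = 16 - 112 ≡ 82; y = λ·(31 - 82) - 35 ≡ 28. → (82, 28)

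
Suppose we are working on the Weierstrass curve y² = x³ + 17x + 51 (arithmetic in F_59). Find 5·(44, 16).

Write G = (44, 16).
Repeated addition: build up to 5G.
2G: tangent at (44, 16): λ = (3·44² + 17)/(2·16) ≡ 43/32. 32⁻¹ ≡ 24 (mod 59) since 32·24 = 768 ≡ 1, so λ ≡ 43·24 ≡ 29.
  x = λ² - 44 - 44 = 841 - 88 ≡ 45; y = λ·(44 - 45) - 16 ≡ 14. → (45, 14)
3G: (45, 14) + (44, 16). λ = (16 - 14)/(44 - 45) ≡ 2/58 mod 59. 58⁻¹ ≡ 58 (mod 59), so λ ≡ 57.
  x = λ² - 45 - 44 = 3249 - 89 ≡ 33; y = λ·(45 - 33) - 14 ≡ 21. → (33, 21)
4G: (33, 21) + (44, 16). λ = (16 - 21)/(44 - 33) ≡ 54/11 mod 59. 11⁻¹ ≡ 43 (mod 59), so λ ≡ 21.
  x = λ² - 33 - 44 = 441 - 77 ≡ 10; y = λ·(33 - 10) - 21 ≡ 49. → (10, 49)
5G: (10, 49) + (44, 16). λ = (16 - 49)/(44 - 10) ≡ 26/34 mod 59. 34⁻¹ ≡ 33 (mod 59), so λ ≡ 32.
  x = λ² - 10 - 44 = 1024 - 54 ≡ 26; y = λ·(10 - 26) - 49 ≡ 29. → (26, 29)

(26, 29)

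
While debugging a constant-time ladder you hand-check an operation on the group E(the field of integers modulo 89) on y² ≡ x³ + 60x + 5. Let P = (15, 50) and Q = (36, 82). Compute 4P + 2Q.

First 4P:
Double-and-add on 4 = (100)₂. Start with P = (15, 50) for the leading 1-bit.
double: tangent at (15, 50): λ = (3·15² + 60)/(2·50) ≡ 23/11. 11⁻¹ ≡ 81 (mod 89) since 11·81 = 891 ≡ 1, so λ ≡ 23·81 ≡ 83.
  x = λ² - 15 - 15 = 6889 - 30 ≡ 6; y = λ·(15 - 6) - 50 ≡ 74. → (6, 74)
double: tangent at (6, 74): λ = (3·6² + 60)/(2·74) ≡ 79/59. 59⁻¹ ≡ 86 (mod 89), so λ ≡ 79·86 ≡ 30.
  x = λ² - 6 - 6 = 900 - 12 ≡ 87; y = λ·(6 - 87) - 74 ≡ 77. → (87, 77)
4P = (87, 77).
Next 2Q:
Repeated addition: build up to 2Q.
2Q: tangent at (36, 82): λ = (3·36² + 60)/(2·82) ≡ 32/75. 75⁻¹ ≡ 19 (mod 89), so λ ≡ 32·19 ≡ 74.
  x = λ² - 36 - 36 = 5476 - 72 ≡ 64; y = λ·(36 - 64) - 82 ≡ 71. → (64, 71)
2Q = (64, 71).
Finally 4P + 2Q:
(87, 77) + (64, 71). λ = (71 - 77)/(64 - 87) ≡ 83/66 mod 89. 66⁻¹ ≡ 58 (mod 89), so λ ≡ 8.
  x = λ² - 87 - 64 = 64 - 151 ≡ 2; y = λ·(87 - 2) - 77 ≡ 69. → (2, 69)

(2, 69)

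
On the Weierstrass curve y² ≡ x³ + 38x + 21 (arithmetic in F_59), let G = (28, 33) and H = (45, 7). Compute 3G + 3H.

First 3G:
Repeated addition: build up to 3G.
2G: tangent at (28, 33): λ = (3·28² + 38)/(2·33) ≡ 30/7. 7⁻¹ ≡ 17 (mod 59), so λ ≡ 30·17 ≡ 38.
  x = λ² - 28 - 28 = 1444 - 56 ≡ 31; y = λ·(28 - 31) - 33 ≡ 30. → (31, 30)
3G: (31, 30) + (28, 33). λ = (33 - 30)/(28 - 31) ≡ 3/56 mod 59. 56⁻¹ ≡ 39 (mod 59) since 56·39 = 2184 ≡ 1, so λ ≡ 58.
  x = λ² - 31 - 28 = 3364 - 59 ≡ 1; y = λ·(31 - 1) - 30 ≡ 58. → (1, 58)
3G = (1, 58).
Next 3H:
Repeated addition: build up to 3H.
2H: tangent at (45, 7): λ = (3·45² + 38)/(2·7) ≡ 36/14. 14⁻¹ ≡ 38 (mod 59), so λ ≡ 36·38 ≡ 11.
  x = λ² - 45 - 45 = 121 - 90 ≡ 31; y = λ·(45 - 31) - 7 ≡ 29. → (31, 29)
3H: (31, 29) + (45, 7). λ = (7 - 29)/(45 - 31) ≡ 37/14 mod 59. 14⁻¹ ≡ 38 (mod 59), so λ ≡ 49.
  x = λ² - 31 - 45 = 2401 - 76 ≡ 24; y = λ·(31 - 24) - 29 ≡ 19. → (24, 19)
3H = (24, 19).
Finally 3G + 3H:
(1, 58) + (24, 19). λ = (19 - 58)/(24 - 1) ≡ 20/23 mod 59. 23⁻¹ ≡ 18 (mod 59), so λ ≡ 6.
  x = λ² - 1 - 24 = 36 - 25 ≡ 11; y = λ·(1 - 11) - 58 ≡ 0. → (11, 0)

(11, 0)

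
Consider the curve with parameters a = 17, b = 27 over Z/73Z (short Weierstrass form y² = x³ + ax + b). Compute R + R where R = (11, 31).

(42, 71)

tangent at (11, 31): λ = (3·11² + 17)/(2·31) ≡ 15/62. 62⁻¹ ≡ 53 (mod 73), so λ ≡ 15·53 ≡ 65.
  x = λ² - 11 - 11 = 4225 - 22 ≡ 42; y = λ·(11 - 42) - 31 ≡ 71. → (42, 71)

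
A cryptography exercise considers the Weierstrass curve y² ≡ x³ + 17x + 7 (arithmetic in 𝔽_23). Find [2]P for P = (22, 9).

tangent at (22, 9): λ = (3·22² + 17)/(2·9) ≡ 20/18. 18⁻¹ ≡ 9 (mod 23) since 18·9 = 162 ≡ 1, so λ ≡ 20·9 ≡ 19.
  x = λ² - 22 - 22 = 361 - 44 ≡ 18; y = λ·(22 - 18) - 9 ≡ 21. → (18, 21)

(18, 21)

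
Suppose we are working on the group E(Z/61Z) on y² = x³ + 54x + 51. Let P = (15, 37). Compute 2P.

tangent at (15, 37): λ = (3·15² + 54)/(2·37) ≡ 58/13. 13⁻¹ ≡ 47 (mod 61) since 13·47 = 611 ≡ 1, so λ ≡ 58·47 ≡ 42.
  x = λ² - 15 - 15 = 1764 - 30 ≡ 26; y = λ·(15 - 26) - 37 ≡ 50. → (26, 50)

(26, 50)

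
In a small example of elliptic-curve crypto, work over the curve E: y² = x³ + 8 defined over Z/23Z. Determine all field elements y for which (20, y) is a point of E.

x³ + 0x + 8 = 8008 ≡ 4 (mod 23).
Square roots of 4 mod 23: 2 and 21 (since 2² = 4 ≡ 4).

2, 21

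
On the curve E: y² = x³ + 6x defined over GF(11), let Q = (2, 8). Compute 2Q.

tangent at (2, 8): λ = (3·2² + 6)/(2·8) ≡ 7/5. 5⁻¹ ≡ 9 (mod 11), so λ ≡ 7·9 ≡ 8.
  x = λ² - 2 - 2 = 64 - 4 ≡ 5; y = λ·(2 - 5) - 8 ≡ 1. → (5, 1)

(5, 1)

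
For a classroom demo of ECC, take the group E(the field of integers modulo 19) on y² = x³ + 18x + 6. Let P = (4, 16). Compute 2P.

(18, 5)

tangent at (4, 16): λ = (3·4² + 18)/(2·16) ≡ 9/13. 13⁻¹ ≡ 3 (mod 19), so λ ≡ 9·3 ≡ 8.
  x = λ² - 4 - 4 = 64 - 8 ≡ 18; y = λ·(4 - 18) - 16 ≡ 5. → (18, 5)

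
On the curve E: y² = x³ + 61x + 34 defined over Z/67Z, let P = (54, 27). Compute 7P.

Double-and-add on 7 = (111)₂. Start with P = (54, 27) for the leading 1-bit.
double: tangent at (54, 27): λ = (3·54² + 61)/(2·27) ≡ 32/54. 54⁻¹ ≡ 36 (mod 67) since 54·36 = 1944 ≡ 1, so λ ≡ 32·36 ≡ 13.
  x = λ² - 54 - 54 = 169 - 108 ≡ 61; y = λ·(54 - 61) - 27 ≡ 16. → (61, 16)
add P: (61, 16) + (54, 27). λ = (27 - 16)/(54 - 61) ≡ 11/60 mod 67. 60⁻¹ ≡ 19 (mod 67), so λ ≡ 8.
  x = λ² - 61 - 54 = 64 - 115 ≡ 16; y = λ·(61 - 16) - 16 ≡ 9. → (16, 9)
double: tangent at (16, 9): λ = (3·16² + 61)/(2·9) ≡ 25/18. 18⁻¹ ≡ 41 (mod 67) since 18·41 = 738 ≡ 1, so λ ≡ 25·41 ≡ 20.
  x = λ² - 16 - 16 = 400 - 32 ≡ 33; y = λ·(16 - 33) - 9 ≡ 53. → (33, 53)
add P: (33, 53) + (54, 27). λ = (27 - 53)/(54 - 33) ≡ 41/21 mod 67. 21⁻¹ ≡ 16 (mod 67), so λ ≡ 53.
  x = λ² - 33 - 54 = 2809 - 87 ≡ 42; y = λ·(33 - 42) - 53 ≡ 6. → (42, 6)

(42, 6)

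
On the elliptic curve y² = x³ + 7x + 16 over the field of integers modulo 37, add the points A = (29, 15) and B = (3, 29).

(32, 35)

(29, 15) + (3, 29). λ = (29 - 15)/(3 - 29) ≡ 14/11 mod 37. 11⁻¹ ≡ 27 (mod 37) since 11·27 = 297 ≡ 1, so λ ≡ 8.
  x = λ² - 29 - 3 = 64 - 32 ≡ 32; y = λ·(29 - 32) - 15 ≡ 35. → (32, 35)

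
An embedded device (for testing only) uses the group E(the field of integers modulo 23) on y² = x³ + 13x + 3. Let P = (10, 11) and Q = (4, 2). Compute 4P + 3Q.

(5, 3)

First 4P:
Repeated addition: build up to 4P.
2P: tangent at (10, 11): λ = (3·10² + 13)/(2·11) ≡ 14/22. 22⁻¹ ≡ 22 (mod 23), so λ ≡ 14·22 ≡ 9.
  x = λ² - 10 - 10 = 81 - 20 ≡ 15; y = λ·(10 - 15) - 11 ≡ 13. → (15, 13)
3P: (15, 13) + (10, 11). λ = (11 - 13)/(10 - 15) ≡ 21/18 mod 23. 18⁻¹ ≡ 9 (mod 23), so λ ≡ 5.
  x = λ² - 15 - 10 = 25 - 25 ≡ 0; y = λ·(15 - 0) - 13 ≡ 16. → (0, 16)
4P: (0, 16) + (10, 11). λ = (11 - 16)/(10 - 0) ≡ 18/10 mod 23. 10⁻¹ ≡ 7 (mod 23) since 10·7 = 70 ≡ 1, so λ ≡ 11.
  x = λ² - 0 - 10 = 121 - 10 ≡ 19; y = λ·(0 - 19) - 16 ≡ 5. → (19, 5)
4P = (19, 5).
Next 3Q:
Repeated addition: build up to 3Q.
2Q: tangent at (4, 2): λ = (3·4² + 13)/(2·2) ≡ 15/4. 4⁻¹ ≡ 6 (mod 23) since 4·6 = 24 ≡ 1, so λ ≡ 15·6 ≡ 21.
  x = λ² - 4 - 4 = 441 - 8 ≡ 19; y = λ·(4 - 19) - 2 ≡ 5. → (19, 5)
3Q: (19, 5) + (4, 2). λ = (2 - 5)/(4 - 19) ≡ 20/8 mod 23. 8⁻¹ ≡ 3 (mod 23), so λ ≡ 14.
  x = λ² - 19 - 4 = 196 - 23 ≡ 12; y = λ·(19 - 12) - 5 ≡ 1. → (12, 1)
3Q = (12, 1).
Finally 4P + 3Q:
(19, 5) + (12, 1). λ = (1 - 5)/(12 - 19) ≡ 19/16 mod 23. 16⁻¹ ≡ 13 (mod 23), so λ ≡ 17.
  x = λ² - 19 - 12 = 289 - 31 ≡ 5; y = λ·(19 - 5) - 5 ≡ 3. → (5, 3)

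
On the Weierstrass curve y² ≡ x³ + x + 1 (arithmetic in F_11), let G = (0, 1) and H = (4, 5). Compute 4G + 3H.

First 4G:
Double-and-add on 4 = (100)₂. Start with G = (0, 1) for the leading 1-bit.
double: tangent at (0, 1): λ = (3·0² + 1)/(2·1) ≡ 1/2. 2⁻¹ ≡ 6 (mod 11) since 2·6 = 12 ≡ 1, so λ ≡ 1·6 ≡ 6.
  x = λ² - 0 - 0 = 36 - 0 ≡ 3; y = λ·(0 - 3) - 1 ≡ 3. → (3, 3)
double: tangent at (3, 3): λ = (3·3² + 1)/(2·3) ≡ 6/6. 6⁻¹ ≡ 2 (mod 11) since 6·2 = 12 ≡ 1, so λ ≡ 6·2 ≡ 1.
  x = λ² - 3 - 3 = 1 - 6 ≡ 6; y = λ·(3 - 6) - 3 ≡ 5. → (6, 5)
4G = (6, 5).
Next 3H:
Repeated addition: build up to 3H.
2H: tangent at (4, 5): λ = (3·4² + 1)/(2·5) ≡ 5/10. 10⁻¹ ≡ 10 (mod 11), so λ ≡ 5·10 ≡ 6.
  x = λ² - 4 - 4 = 36 - 8 ≡ 6; y = λ·(4 - 6) - 5 ≡ 5. → (6, 5)
3H: (6, 5) + (4, 5). λ = (5 - 5)/(4 - 6) ≡ 0/9 mod 11. 9⁻¹ ≡ 5 (mod 11) since 9·5 = 45 ≡ 1, so λ ≡ 0.
  x = λ² - 6 - 4 = 0 - 10 ≡ 1; y = λ·(6 - 1) - 5 ≡ 6. → (1, 6)
3H = (1, 6).
Finally 4G + 3H:
(6, 5) + (1, 6). λ = (6 - 5)/(1 - 6) ≡ 1/6 mod 11. 6⁻¹ ≡ 2 (mod 11), so λ ≡ 2.
  x = λ² - 6 - 1 = 4 - 7 ≡ 8; y = λ·(6 - 8) - 5 ≡ 2. → (8, 2)

(8, 2)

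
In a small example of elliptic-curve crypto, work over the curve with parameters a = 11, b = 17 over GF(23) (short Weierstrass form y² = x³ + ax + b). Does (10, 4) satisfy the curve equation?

no

y² = 4² ≡ 16; x³ + 11x + 17 = 1127 ≡ 0 (mod 23). 16 ≠ 0.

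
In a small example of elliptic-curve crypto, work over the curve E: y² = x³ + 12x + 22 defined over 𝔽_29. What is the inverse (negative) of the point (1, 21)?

-(1, 21) = (1, -21 mod 29) = (1, 8).

(1, 8)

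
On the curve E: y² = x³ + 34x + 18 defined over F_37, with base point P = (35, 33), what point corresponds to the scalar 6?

Repeated addition: build up to 6P.
2P: tangent at (35, 33): λ = (3·35² + 34)/(2·33) ≡ 9/29. 29⁻¹ ≡ 23 (mod 37), so λ ≡ 9·23 ≡ 22.
  x = λ² - 35 - 35 = 484 - 70 ≡ 7; y = λ·(35 - 7) - 33 ≡ 28. → (7, 28)
3P: (7, 28) + (35, 33). λ = (33 - 28)/(35 - 7) ≡ 5/28 mod 37. 28⁻¹ ≡ 4 (mod 37) since 28·4 = 112 ≡ 1, so λ ≡ 20.
  x = λ² - 7 - 35 = 400 - 42 ≡ 25; y = λ·(7 - 25) - 28 ≡ 19. → (25, 19)
4P: (25, 19) + (35, 33). λ = (33 - 19)/(35 - 25) ≡ 14/10 mod 37. 10⁻¹ ≡ 26 (mod 37), so λ ≡ 31.
  x = λ² - 25 - 35 = 961 - 60 ≡ 13; y = λ·(25 - 13) - 19 ≡ 20. → (13, 20)
5P: (13, 20) + (35, 33). λ = (33 - 20)/(35 - 13) ≡ 13/22 mod 37. 22⁻¹ ≡ 32 (mod 37) since 22·32 = 704 ≡ 1, so λ ≡ 9.
  x = λ² - 13 - 35 = 81 - 48 ≡ 33; y = λ·(13 - 33) - 20 ≡ 22. → (33, 22)
6P: (33, 22) + (35, 33). λ = (33 - 22)/(35 - 33) ≡ 11/2 mod 37. 2⁻¹ ≡ 19 (mod 37) since 2·19 = 38 ≡ 1, so λ ≡ 24.
  x = λ² - 33 - 35 = 576 - 68 ≡ 27; y = λ·(33 - 27) - 22 ≡ 11. → (27, 11)

(27, 11)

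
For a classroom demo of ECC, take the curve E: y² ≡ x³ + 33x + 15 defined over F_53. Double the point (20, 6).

(7, 18)

tangent at (20, 6): λ = (3·20² + 33)/(2·6) ≡ 14/12. 12⁻¹ ≡ 31 (mod 53), so λ ≡ 14·31 ≡ 10.
  x = λ² - 20 - 20 = 100 - 40 ≡ 7; y = λ·(20 - 7) - 6 ≡ 18. → (7, 18)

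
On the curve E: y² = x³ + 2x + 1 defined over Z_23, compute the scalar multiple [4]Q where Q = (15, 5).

Repeated addition: build up to 4Q.
2Q: tangent at (15, 5): λ = (3·15² + 2)/(2·5) ≡ 10/10. 10⁻¹ ≡ 7 (mod 23), so λ ≡ 10·7 ≡ 1.
  x = λ² - 15 - 15 = 1 - 30 ≡ 17; y = λ·(15 - 17) - 5 ≡ 16. → (17, 16)
3Q: (17, 16) + (15, 5). λ = (5 - 16)/(15 - 17) ≡ 12/21 mod 23. 21⁻¹ ≡ 11 (mod 23), so λ ≡ 17.
  x = λ² - 17 - 15 = 289 - 32 ≡ 4; y = λ·(17 - 4) - 16 ≡ 21. → (4, 21)
4Q: (4, 21) + (15, 5). λ = (5 - 21)/(15 - 4) ≡ 7/11 mod 23. 11⁻¹ ≡ 21 (mod 23) since 11·21 = 231 ≡ 1, so λ ≡ 9.
  x = λ² - 4 - 15 = 81 - 19 ≡ 16; y = λ·(4 - 16) - 21 ≡ 9. → (16, 9)

(16, 9)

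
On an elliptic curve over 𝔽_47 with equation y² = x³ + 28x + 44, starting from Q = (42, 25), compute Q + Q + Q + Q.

(34, 31)

Double-and-add on 4 = (100)₂. Start with Q = (42, 25) for the leading 1-bit.
double: tangent at (42, 25): λ = (3·42² + 28)/(2·25) ≡ 9/3. 3⁻¹ ≡ 16 (mod 47), so λ ≡ 9·16 ≡ 3.
  x = λ² - 42 - 42 = 9 - 84 ≡ 19; y = λ·(42 - 19) - 25 ≡ 44. → (19, 44)
double: tangent at (19, 44): λ = (3·19² + 28)/(2·44) ≡ 30/41. 41⁻¹ ≡ 39 (mod 47) since 41·39 = 1599 ≡ 1, so λ ≡ 30·39 ≡ 42.
  x = λ² - 19 - 19 = 1764 - 38 ≡ 34; y = λ·(19 - 34) - 44 ≡ 31. → (34, 31)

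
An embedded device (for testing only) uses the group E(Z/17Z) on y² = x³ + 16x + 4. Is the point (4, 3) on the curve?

y² = 3² ≡ 9; x³ + 16x + 4 = 132 ≡ 13 (mod 17). 9 ≠ 13.

no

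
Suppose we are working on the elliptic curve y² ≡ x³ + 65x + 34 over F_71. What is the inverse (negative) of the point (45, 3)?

(45, 68)

-(45, 3) = (45, -3 mod 71) = (45, 68).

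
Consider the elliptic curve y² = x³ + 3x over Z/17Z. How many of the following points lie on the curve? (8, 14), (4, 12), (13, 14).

3

(8, 14): 14² ≡ 9, rhs ≡ 9 → on.
(4, 12): 12² ≡ 8, rhs ≡ 8 → on.
(13, 14): 14² ≡ 9, rhs ≡ 9 → on.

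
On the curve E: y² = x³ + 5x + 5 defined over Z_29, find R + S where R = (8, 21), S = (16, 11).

(12, 13)

(8, 21) + (16, 11). λ = (11 - 21)/(16 - 8) ≡ 19/8 mod 29. 8⁻¹ ≡ 11 (mod 29) since 8·11 = 88 ≡ 1, so λ ≡ 6.
  x = λ² - 8 - 16 = 36 - 24 ≡ 12; y = λ·(8 - 12) - 21 ≡ 13. → (12, 13)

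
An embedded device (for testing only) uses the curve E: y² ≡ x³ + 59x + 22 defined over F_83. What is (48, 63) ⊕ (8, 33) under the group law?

(48, 63) + (8, 33). λ = (33 - 63)/(8 - 48) ≡ 53/43 mod 83. 43⁻¹ ≡ 56 (mod 83) since 43·56 = 2408 ≡ 1, so λ ≡ 63.
  x = λ² - 48 - 8 = 3969 - 56 ≡ 12; y = λ·(48 - 12) - 63 ≡ 47. → (12, 47)

(12, 47)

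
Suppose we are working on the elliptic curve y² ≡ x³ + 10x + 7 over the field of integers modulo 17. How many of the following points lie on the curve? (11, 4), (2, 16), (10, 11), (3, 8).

(11, 4): 4² ≡ 16, rhs ≡ 3 → off.
(2, 16): 16² ≡ 1, rhs ≡ 1 → on.
(10, 11): 11² ≡ 2, rhs ≡ 2 → on.
(3, 8): 8² ≡ 13, rhs ≡ 13 → on.

3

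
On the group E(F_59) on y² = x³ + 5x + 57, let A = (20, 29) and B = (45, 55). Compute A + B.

(15, 47)

(20, 29) + (45, 55). λ = (55 - 29)/(45 - 20) ≡ 26/25 mod 59. 25⁻¹ ≡ 26 (mod 59) since 25·26 = 650 ≡ 1, so λ ≡ 27.
  x = λ² - 20 - 45 = 729 - 65 ≡ 15; y = λ·(20 - 15) - 29 ≡ 47. → (15, 47)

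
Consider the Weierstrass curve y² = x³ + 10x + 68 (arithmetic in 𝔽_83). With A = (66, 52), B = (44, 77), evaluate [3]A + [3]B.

O

First 3A:
Repeated addition: build up to 3A.
2A: tangent at (66, 52): λ = (3·66² + 10)/(2·52) ≡ 47/21. 21⁻¹ ≡ 4 (mod 83) since 21·4 = 84 ≡ 1, so λ ≡ 47·4 ≡ 22.
  x = λ² - 66 - 66 = 484 - 132 ≡ 20; y = λ·(66 - 20) - 52 ≡ 47. → (20, 47)
3A: (20, 47) + (66, 52). λ = (52 - 47)/(66 - 20) ≡ 5/46 mod 83. 46⁻¹ ≡ 74 (mod 83), so λ ≡ 38.
  x = λ² - 20 - 66 = 1444 - 86 ≡ 30; y = λ·(20 - 30) - 47 ≡ 71. → (30, 71)
3A = (30, 71).
Next 3B:
Repeated addition: build up to 3B.
2B: tangent at (44, 77): λ = (3·44² + 10)/(2·77) ≡ 8/71. 71⁻¹ ≡ 76 (mod 83) since 71·76 = 5396 ≡ 1, so λ ≡ 8·76 ≡ 27.
  x = λ² - 44 - 44 = 729 - 88 ≡ 60; y = λ·(44 - 60) - 77 ≡ 72. → (60, 72)
3B: (60, 72) + (44, 77). λ = (77 - 72)/(44 - 60) ≡ 5/67 mod 83. 67⁻¹ ≡ 57 (mod 83), so λ ≡ 36.
  x = λ² - 60 - 44 = 1296 - 104 ≡ 30; y = λ·(60 - 30) - 72 ≡ 12. → (30, 12)
3B = (30, 12).
Finally 3A + 3B:
(30, 71) + (30, 12): same x and y₁ ≡ -y₂, so the sum is ∞.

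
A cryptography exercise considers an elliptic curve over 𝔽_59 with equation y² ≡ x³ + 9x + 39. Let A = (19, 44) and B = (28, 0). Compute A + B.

(19, 44) + (28, 0). λ = (0 - 44)/(28 - 19) ≡ 15/9 mod 59. 9⁻¹ ≡ 46 (mod 59), so λ ≡ 41.
  x = λ² - 19 - 28 = 1681 - 47 ≡ 41; y = λ·(19 - 41) - 44 ≡ 57. → (41, 57)

(41, 57)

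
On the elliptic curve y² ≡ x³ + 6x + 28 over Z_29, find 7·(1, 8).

Write Q = (1, 8).
Double-and-add on 7 = (111)₂. Start with Q = (1, 8) for the leading 1-bit.
double: tangent at (1, 8): λ = (3·1² + 6)/(2·8) ≡ 9/16. 16⁻¹ ≡ 20 (mod 29) since 16·20 = 320 ≡ 1, so λ ≡ 9·20 ≡ 6.
  x = λ² - 1 - 1 = 36 - 2 ≡ 5; y = λ·(1 - 5) - 8 ≡ 26. → (5, 26)
add Q: (5, 26) + (1, 8). λ = (8 - 26)/(1 - 5) ≡ 11/25 mod 29. 25⁻¹ ≡ 7 (mod 29), so λ ≡ 19.
  x = λ² - 5 - 1 = 361 - 6 ≡ 7; y = λ·(5 - 7) - 26 ≡ 23. → (7, 23)
double: tangent at (7, 23): λ = (3·7² + 6)/(2·23) ≡ 8/17. 17⁻¹ ≡ 12 (mod 29) since 17·12 = 204 ≡ 1, so λ ≡ 8·12 ≡ 9.
  x = λ² - 7 - 7 = 81 - 14 ≡ 9; y = λ·(7 - 9) - 23 ≡ 17. → (9, 17)
add Q: (9, 17) + (1, 8). λ = (8 - 17)/(1 - 9) ≡ 20/21 mod 29. 21⁻¹ ≡ 18 (mod 29), so λ ≡ 12.
  x = λ² - 9 - 1 = 144 - 10 ≡ 18; y = λ·(9 - 18) - 17 ≡ 20. → (18, 20)

(18, 20)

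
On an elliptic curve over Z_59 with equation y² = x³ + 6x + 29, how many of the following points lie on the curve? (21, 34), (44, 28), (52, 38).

1

(21, 34): 34² ≡ 35, rhs ≡ 35 → on.
(44, 28): 28² ≡ 17, rhs ≡ 45 → off.
(52, 38): 38² ≡ 28, rhs ≡ 57 → off.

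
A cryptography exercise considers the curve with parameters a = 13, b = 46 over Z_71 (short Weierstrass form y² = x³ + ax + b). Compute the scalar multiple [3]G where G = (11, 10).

Repeated addition: build up to 3G.
2G: tangent at (11, 10): λ = (3·11² + 13)/(2·10) ≡ 21/20. 20⁻¹ ≡ 32 (mod 71), so λ ≡ 21·32 ≡ 33.
  x = λ² - 11 - 11 = 1089 - 22 ≡ 2; y = λ·(11 - 2) - 10 ≡ 3. → (2, 3)
3G: (2, 3) + (11, 10). λ = (10 - 3)/(11 - 2) ≡ 7/9 mod 71. 9⁻¹ ≡ 8 (mod 71) since 9·8 = 72 ≡ 1, so λ ≡ 56.
  x = λ² - 2 - 11 = 3136 - 13 ≡ 70; y = λ·(2 - 70) - 3 ≡ 23. → (70, 23)

(70, 23)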